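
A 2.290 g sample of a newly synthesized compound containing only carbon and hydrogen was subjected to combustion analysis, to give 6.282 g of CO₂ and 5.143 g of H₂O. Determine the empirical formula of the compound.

mol C = 6.282 g CO₂ ÷ 44.009 g/mol = 0.14274 mol
mol H = 2 × 5.143 g H₂O ÷ 18.015 g/mol = 0.57097 mol
Divide by the smallest (0.14274 mol): C 1.000, H 4.000

CH4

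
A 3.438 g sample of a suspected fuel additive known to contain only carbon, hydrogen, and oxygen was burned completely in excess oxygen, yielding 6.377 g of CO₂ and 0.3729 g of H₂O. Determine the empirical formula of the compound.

C7H2O5

mol C = 6.377 g CO₂ ÷ 44.009 g/mol = 0.14490 mol
mol H = 2 × 0.3729 g H₂O ÷ 18.015 g/mol = 0.041399 mol
mass O = 3.438 − (1.7404 + 0.041730) = 1.6558 g → mol O = 1.6558 ÷ 15.999 = 0.10350 mol
Divide by the smallest (0.041399 mol): C 3.500, H 1.000, O 2.500
Multiplying each by 2 gives whole numbers: C 7.00, H 2.00, O 5.00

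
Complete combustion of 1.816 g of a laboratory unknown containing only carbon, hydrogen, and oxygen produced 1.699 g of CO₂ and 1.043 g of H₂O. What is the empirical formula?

CH3O2

mol C = 1.699 g CO₂ ÷ 44.009 g/mol = 0.038606 mol
mol H = 2 × 1.043 g H₂O ÷ 18.015 g/mol = 0.11579 mol
mass O = 1.816 − (0.46369 + 0.11672) = 1.2356 g → mol O = 1.2356 ÷ 15.999 = 0.077229 mol
Divide by the smallest (0.038606 mol): C 1.000, H 2.999, O 2.000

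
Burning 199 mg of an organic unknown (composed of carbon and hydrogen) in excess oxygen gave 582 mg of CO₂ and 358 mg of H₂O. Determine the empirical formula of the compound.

mol C = 0.582 g CO₂ ÷ 44.009 g/mol = 0.01322 mol
mol H = 2 × 0.358 g H₂O ÷ 18.015 g/mol = 0.03974 mol
Divide by the smallest (0.01322 mol): C 1.000, H 3.005

CH3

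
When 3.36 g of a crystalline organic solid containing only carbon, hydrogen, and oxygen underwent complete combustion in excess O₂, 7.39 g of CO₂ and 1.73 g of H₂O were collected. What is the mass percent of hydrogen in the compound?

5.8%

mol C = 7.39 g CO₂ ÷ 44.009 g/mol = 0.1679 mol
mol H = 2 × 1.73 g H₂O ÷ 18.015 g/mol = 0.1921 mol
mass O = 3.36 − (2.017 + 0.1936) = 1.150 g → mol O = 1.150 ÷ 15.999 = 0.07185 mol
mass % H = 0.1936 g ÷ 3.36 g × 100%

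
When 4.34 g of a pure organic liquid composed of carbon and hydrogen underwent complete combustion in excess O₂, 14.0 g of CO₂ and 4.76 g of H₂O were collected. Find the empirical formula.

C3H5

mol C = 14.0 g CO₂ ÷ 44.009 g/mol = 0.3181 mol
mol H = 2 × 4.76 g H₂O ÷ 18.015 g/mol = 0.5284 mol
Divide by the smallest (0.3181 mol): C 1.000, H 1.661
Multiplying each by 3 gives whole numbers: C 3.00, H 4.98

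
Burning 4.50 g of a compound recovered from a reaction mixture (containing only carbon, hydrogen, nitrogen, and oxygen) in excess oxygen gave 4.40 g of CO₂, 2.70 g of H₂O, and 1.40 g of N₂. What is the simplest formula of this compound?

mol C = 4.40 g CO₂ ÷ 44.009 g/mol = 0.09998 mol
mol H = 2 × 2.70 g H₂O ÷ 18.015 g/mol = 0.2998 mol
mol N = 2 × 1.40 g N₂ ÷ 28.014 g/mol = 0.09995 mol
mass O = 4.50 − (1.201 + 0.3021 + 1.400) = 1.597 g → mol O = 1.597 ÷ 15.999 = 0.09982 mol
Divide by the smallest (0.09982 mol): C 1.002, H 3.003, N 1.001, O 1.000

CH3NO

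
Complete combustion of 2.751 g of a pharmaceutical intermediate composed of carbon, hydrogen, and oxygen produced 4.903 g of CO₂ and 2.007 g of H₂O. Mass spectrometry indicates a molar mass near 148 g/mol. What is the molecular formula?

C6H12O4

mol C = 4.903 g CO₂ ÷ 44.009 g/mol = 0.11141 mol
mol H = 2 × 2.007 g H₂O ÷ 18.015 g/mol = 0.22281 mol
mass O = 2.751 − (1.3381 + 0.22460) = 1.1883 g → mol O = 1.1883 ÷ 15.999 = 0.074271 mol
Divide by the smallest (0.074271 mol): C 1.500, H 3.000, O 1.000
Multiplying each by 2 gives whole numbers: C 3.00, H 6.00, O 2.00
Empirical formula: C3H6O2
Empirical-formula mass = 74.08 g/mol; 148 ÷ 74.08 ≈ 2, so the molecular formula is C6H12O4.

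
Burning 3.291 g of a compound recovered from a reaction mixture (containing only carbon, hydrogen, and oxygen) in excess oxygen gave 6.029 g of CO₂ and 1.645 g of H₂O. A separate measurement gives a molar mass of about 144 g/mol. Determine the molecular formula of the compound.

mol C = 6.029 g CO₂ ÷ 44.009 g/mol = 0.13699 mol
mol H = 2 × 1.645 g H₂O ÷ 18.015 g/mol = 0.18263 mol
mass O = 3.291 − (1.6454 + 0.18409) = 1.4615 g → mol O = 1.4615 ÷ 15.999 = 0.091348 mol
Divide by the smallest (0.091348 mol): C 1.500, H 1.999, O 1.000
Multiplying each by 2 gives whole numbers: C 3.00, H 4.00, O 2.00
Empirical formula: C3H4O2
Empirical-formula mass = 72.06 g/mol; 144 ÷ 72.06 ≈ 2, so the molecular formula is C6H8O4.

C6H8O4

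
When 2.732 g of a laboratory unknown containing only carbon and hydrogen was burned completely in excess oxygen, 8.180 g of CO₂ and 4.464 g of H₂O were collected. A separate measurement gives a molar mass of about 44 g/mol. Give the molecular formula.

mol C = 8.180 g CO₂ ÷ 44.009 g/mol = 0.18587 mol
mol H = 2 × 4.464 g H₂O ÷ 18.015 g/mol = 0.49559 mol
Divide by the smallest (0.18587 mol): C 1.000, H 2.666
Multiplying each by 3 gives whole numbers: C 3.00, H 8.00
Empirical formula: C3H8
Empirical-formula mass = 44.10 g/mol; 44 ÷ 44.10 ≈ 1, so the molecular formula is C3H8.

C3H8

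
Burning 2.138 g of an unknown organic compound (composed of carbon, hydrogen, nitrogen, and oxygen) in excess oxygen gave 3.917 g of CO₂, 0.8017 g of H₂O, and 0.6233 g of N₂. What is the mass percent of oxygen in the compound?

mol C = 3.917 g CO₂ ÷ 44.009 g/mol = 0.089005 mol
mol H = 2 × 0.8017 g H₂O ÷ 18.015 g/mol = 0.089004 mol
mol N = 2 × 0.6233 g N₂ ÷ 28.014 g/mol = 0.044499 mol
mass O = 2.138 − (1.0690 + 0.089716 + 0.62330) = 0.35595 g → mol O = 0.35595 ÷ 15.999 = 0.022248 mol
mass % O = 0.35595 g ÷ 2.138 g × 100%

16.65%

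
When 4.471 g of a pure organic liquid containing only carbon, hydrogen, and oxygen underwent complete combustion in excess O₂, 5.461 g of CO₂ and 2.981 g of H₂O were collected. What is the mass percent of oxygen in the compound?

59.20%

mol C = 5.461 g CO₂ ÷ 44.009 g/mol = 0.12409 mol
mol H = 2 × 2.981 g H₂O ÷ 18.015 g/mol = 0.33095 mol
mass O = 4.471 − (1.4904 + 0.33359) = 2.6470 g → mol O = 2.6470 ÷ 15.999 = 0.16545 mol
mass % O = 2.6470 g ÷ 4.471 g × 100%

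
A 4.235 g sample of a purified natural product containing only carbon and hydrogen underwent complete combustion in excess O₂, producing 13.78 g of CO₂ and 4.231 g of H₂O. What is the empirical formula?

mol C = 13.78 g CO₂ ÷ 44.009 g/mol = 0.31312 mol
mol H = 2 × 4.231 g H₂O ÷ 18.015 g/mol = 0.46972 mol
Divide by the smallest (0.31312 mol): C 1.000, H 1.500
Multiplying each by 2 gives whole numbers: C 2.00, H 3.00

C2H3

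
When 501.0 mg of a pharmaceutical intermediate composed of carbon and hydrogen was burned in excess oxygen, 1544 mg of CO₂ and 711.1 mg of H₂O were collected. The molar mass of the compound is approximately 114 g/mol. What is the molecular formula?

mol C = 1.544 g CO₂ ÷ 44.009 g/mol = 0.035084 mol
mol H = 2 × 0.7111 g H₂O ÷ 18.015 g/mol = 0.078945 mol
Divide by the smallest (0.035084 mol): C 1.000, H 2.250
Multiplying each by 4 gives whole numbers: C 4.00, H 9.00
Empirical formula: C4H9
Empirical-formula mass = 57.12 g/mol; 114 ÷ 57.12 ≈ 2, so the molecular formula is C8H18.

C8H18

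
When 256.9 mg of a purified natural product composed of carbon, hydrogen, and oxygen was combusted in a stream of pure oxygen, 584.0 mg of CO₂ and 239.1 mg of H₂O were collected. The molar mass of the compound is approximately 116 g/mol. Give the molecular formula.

C6H12O2

mol C = 0.5840 g CO₂ ÷ 44.009 g/mol = 0.013270 mol
mol H = 2 × 0.2391 g H₂O ÷ 18.015 g/mol = 0.026545 mol
mass O = 0.2569 − (0.15939 + 0.026757) = 0.070757 g → mol O = 0.070757 ÷ 15.999 = 0.0044226 mol
Divide by the smallest (0.0044226 mol): C 3.001, H 6.002, O 1.000
Empirical formula: C3H6O
Empirical-formula mass = 58.08 g/mol; 116 ÷ 58.08 ≈ 2, so the molecular formula is C6H12O2.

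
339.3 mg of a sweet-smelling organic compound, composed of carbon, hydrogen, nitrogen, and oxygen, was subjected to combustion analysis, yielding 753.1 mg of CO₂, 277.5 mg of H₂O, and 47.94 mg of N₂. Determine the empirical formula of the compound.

C5H9NO

mol C = 0.7531 g CO₂ ÷ 44.009 g/mol = 0.017112 mol
mol H = 2 × 0.2775 g H₂O ÷ 18.015 g/mol = 0.030808 mol
mol N = 2 × 0.04794 g N₂ ÷ 28.014 g/mol = 0.0034226 mol
mass O = 0.3393 − (0.20554 + 0.031054 + 0.047940) = 0.054769 g → mol O = 0.054769 ÷ 15.999 = 0.0034233 mol
Divide by the smallest (0.0034226 mol): C 5.000, H 9.001, N 1.000, O 1.000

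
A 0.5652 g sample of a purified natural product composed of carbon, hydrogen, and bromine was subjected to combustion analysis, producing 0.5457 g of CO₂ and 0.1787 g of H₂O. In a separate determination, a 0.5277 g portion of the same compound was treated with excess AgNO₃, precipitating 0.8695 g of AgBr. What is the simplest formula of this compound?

mol C = 0.5457 g CO₂ ÷ 44.009 g/mol = 0.012400 mol
mol H = 2 × 0.1787 g H₂O ÷ 18.015 g/mol = 0.019839 mol
From the AgBr data: mol Br per gram of compound = (0.8695 ÷ 187.772) ÷ 0.5277 = 0.0087751 mol/g, so in the 0.5652 g combustion sample mol Br = 0.0049597 mol
Divide by the smallest (0.0049597 mol): C 2.500, H 4.000, Br 1.000
Multiplying each by 2 gives whole numbers: C 5.00, H 8.00, Br 2.00

C5H8Br2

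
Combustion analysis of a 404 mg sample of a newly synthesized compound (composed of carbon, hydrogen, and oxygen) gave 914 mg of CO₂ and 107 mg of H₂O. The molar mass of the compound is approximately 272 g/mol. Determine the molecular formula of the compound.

C14H8O6

mol C = 0.914 g CO₂ ÷ 44.009 g/mol = 0.02077 mol
mol H = 2 × 0.107 g H₂O ÷ 18.015 g/mol = 0.01188 mol
mass O = 0.404 − (0.2495 + 0.01197) = 0.1426 g → mol O = 0.1426 ÷ 15.999 = 0.008912 mol
Divide by the smallest (0.008912 mol): C 2.331, H 1.333, O 1.000
Multiplying each by 3 gives whole numbers: C 6.99, H 4.00, O 3.00
Empirical formula: C7H4O3
Empirical-formula mass = 136.11 g/mol; 272 ÷ 136.11 ≈ 2, so the molecular formula is C14H8O6.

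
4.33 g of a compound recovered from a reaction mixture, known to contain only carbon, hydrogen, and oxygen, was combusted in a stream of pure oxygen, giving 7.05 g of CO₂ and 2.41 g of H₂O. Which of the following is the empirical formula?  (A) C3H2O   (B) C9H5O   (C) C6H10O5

mol C = 7.05 g CO₂ ÷ 44.009 g/mol = 0.1602 mol
mol H = 2 × 2.41 g H₂O ÷ 18.015 g/mol = 0.2676 mol
mass O = 4.33 − (1.924 + 0.2697) = 2.136 g → mol O = 2.136 ÷ 15.999 = 0.1335 mol
Divide by the smallest (0.1335 mol): C 1.200, H 2.004, O 1.000
Multiplying each by 5 gives whole numbers: C 6.00, H 10.02, O 5.00

(C) C6H10O5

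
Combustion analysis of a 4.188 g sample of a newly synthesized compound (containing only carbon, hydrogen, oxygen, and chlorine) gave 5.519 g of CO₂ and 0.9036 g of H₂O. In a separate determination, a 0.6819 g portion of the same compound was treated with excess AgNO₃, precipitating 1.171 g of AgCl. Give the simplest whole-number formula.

mol C = 5.519 g CO₂ ÷ 44.009 g/mol = 0.12541 mol
mol H = 2 × 0.9036 g H₂O ÷ 18.015 g/mol = 0.10032 mol
From the AgCl data: mol Cl per gram of compound = (1.171 ÷ 143.318) ÷ 0.6819 = 0.011982 mol/g, so in the 4.188 g combustion sample mol Cl = 0.050181 mol
mass O = 4.188 − (1.5063 + 0.10112 + 1.7789) = 0.80170 g → mol O = 0.80170 ÷ 15.999 = 0.050109 mol
Divide by the smallest (0.050109 mol): C 2.503, H 2.002, Cl 1.001, O 1.000
Multiplying each by 2 gives whole numbers: C 5.01, H 4.00, Cl 2.00, O 2.00

C5H4Cl2O2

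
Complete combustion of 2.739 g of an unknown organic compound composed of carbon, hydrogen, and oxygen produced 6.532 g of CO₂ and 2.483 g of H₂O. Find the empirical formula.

C7H13O2

mol C = 6.532 g CO₂ ÷ 44.009 g/mol = 0.14842 mol
mol H = 2 × 2.483 g H₂O ÷ 18.015 g/mol = 0.27566 mol
mass O = 2.739 − (1.7827 + 0.27786) = 0.67841 g → mol O = 0.67841 ÷ 15.999 = 0.042403 mol
Divide by the smallest (0.042403 mol): C 3.500, H 6.501, O 1.000
Multiplying each by 2 gives whole numbers: C 7.00, H 13.00, O 2.00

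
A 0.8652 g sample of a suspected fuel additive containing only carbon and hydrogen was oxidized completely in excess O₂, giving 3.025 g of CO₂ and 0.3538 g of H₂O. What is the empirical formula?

mol C = 3.025 g CO₂ ÷ 44.009 g/mol = 0.068736 mol
mol H = 2 × 0.3538 g H₂O ÷ 18.015 g/mol = 0.039278 mol
Divide by the smallest (0.039278 mol): C 1.750, H 1.000
Multiplying each by 4 gives whole numbers: C 7.00, H 4.00

C7H4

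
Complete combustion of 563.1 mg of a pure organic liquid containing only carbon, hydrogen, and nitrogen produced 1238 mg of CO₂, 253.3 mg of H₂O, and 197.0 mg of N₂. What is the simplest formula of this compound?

C2H2N

mol C = 1.238 g CO₂ ÷ 44.009 g/mol = 0.028131 mol
mol H = 2 × 0.2533 g H₂O ÷ 18.015 g/mol = 0.028121 mol
mol N = 2 × 0.1970 g N₂ ÷ 28.014 g/mol = 0.014064 mol
Divide by the smallest (0.014064 mol): C 2.000, H 1.999, N 1.000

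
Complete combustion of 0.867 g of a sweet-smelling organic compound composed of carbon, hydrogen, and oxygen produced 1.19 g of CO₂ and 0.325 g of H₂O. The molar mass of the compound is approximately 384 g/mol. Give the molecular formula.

C12H16O14

mol C = 1.19 g CO₂ ÷ 44.009 g/mol = 0.02704 mol
mol H = 2 × 0.325 g H₂O ÷ 18.015 g/mol = 0.03608 mol
mass O = 0.867 − (0.3248 + 0.03637) = 0.5059 g → mol O = 0.5059 ÷ 15.999 = 0.03162 mol
Divide by the smallest (0.02704 mol): C 1.000, H 1.334, O 1.169
Multiplying each by 6 gives whole numbers: C 6.00, H 8.01, O 7.02
Empirical formula: C6H8O7
Empirical-formula mass = 192.12 g/mol; 384 ÷ 192.12 ≈ 2, so the molecular formula is C12H16O14.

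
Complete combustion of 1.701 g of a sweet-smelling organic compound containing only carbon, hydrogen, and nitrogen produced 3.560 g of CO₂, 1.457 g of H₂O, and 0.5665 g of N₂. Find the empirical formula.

mol C = 3.560 g CO₂ ÷ 44.009 g/mol = 0.080893 mol
mol H = 2 × 1.457 g H₂O ÷ 18.015 g/mol = 0.16175 mol
mol N = 2 × 0.5665 g N₂ ÷ 28.014 g/mol = 0.040444 mol
Divide by the smallest (0.040444 mol): C 2.000, H 3.999, N 1.000

C2H4N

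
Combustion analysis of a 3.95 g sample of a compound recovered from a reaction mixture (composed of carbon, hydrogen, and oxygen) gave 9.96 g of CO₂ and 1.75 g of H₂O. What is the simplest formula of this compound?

mol C = 9.96 g CO₂ ÷ 44.009 g/mol = 0.2263 mol
mol H = 2 × 1.75 g H₂O ÷ 18.015 g/mol = 0.1943 mol
mass O = 3.95 − (2.718 + 0.1958) = 1.036 g → mol O = 1.036 ÷ 15.999 = 0.06475 mol
Divide by the smallest (0.06475 mol): C 3.495, H 3.001, O 1.000
Multiplying each by 2 gives whole numbers: C 6.99, H 6.00, O 2.00

C7H6O2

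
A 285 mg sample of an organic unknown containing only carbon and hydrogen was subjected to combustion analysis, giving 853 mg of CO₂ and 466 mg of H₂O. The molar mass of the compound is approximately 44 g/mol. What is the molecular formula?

mol C = 0.853 g CO₂ ÷ 44.009 g/mol = 0.01938 mol
mol H = 2 × 0.466 g H₂O ÷ 18.015 g/mol = 0.05173 mol
Divide by the smallest (0.01938 mol): C 1.000, H 2.669
Multiplying each by 3 gives whole numbers: C 3.00, H 8.01
Empirical formula: C3H8
Empirical-formula mass = 44.10 g/mol; 44 ÷ 44.10 ≈ 1, so the molecular formula is C3H8.

C3H8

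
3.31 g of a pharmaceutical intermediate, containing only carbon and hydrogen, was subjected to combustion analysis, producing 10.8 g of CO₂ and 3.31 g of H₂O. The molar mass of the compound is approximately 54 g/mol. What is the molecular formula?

mol C = 10.8 g CO₂ ÷ 44.009 g/mol = 0.2454 mol
mol H = 2 × 3.31 g H₂O ÷ 18.015 g/mol = 0.3675 mol
Divide by the smallest (0.2454 mol): C 1.000, H 1.497
Multiplying each by 2 gives whole numbers: C 2.00, H 2.99
Empirical formula: C2H3
Empirical-formula mass = 27.05 g/mol; 54 ÷ 27.05 ≈ 2, so the molecular formula is C4H6.

C4H6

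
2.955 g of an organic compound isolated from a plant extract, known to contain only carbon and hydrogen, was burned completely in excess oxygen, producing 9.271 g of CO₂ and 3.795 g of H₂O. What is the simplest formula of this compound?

CH2

mol C = 9.271 g CO₂ ÷ 44.009 g/mol = 0.21066 mol
mol H = 2 × 3.795 g H₂O ÷ 18.015 g/mol = 0.42132 mol
Divide by the smallest (0.21066 mol): C 1.000, H 2.000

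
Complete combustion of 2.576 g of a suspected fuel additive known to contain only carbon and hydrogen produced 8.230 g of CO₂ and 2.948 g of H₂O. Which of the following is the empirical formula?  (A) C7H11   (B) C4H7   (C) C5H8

mol C = 8.230 g CO₂ ÷ 44.009 g/mol = 0.18701 mol
mol H = 2 × 2.948 g H₂O ÷ 18.015 g/mol = 0.32728 mol
Divide by the smallest (0.18701 mol): C 1.000, H 1.750
Multiplying each by 4 gives whole numbers: C 4.00, H 7.00

(B) C4H7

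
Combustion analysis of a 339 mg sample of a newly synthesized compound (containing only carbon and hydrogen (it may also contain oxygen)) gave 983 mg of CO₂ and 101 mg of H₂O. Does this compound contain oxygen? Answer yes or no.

mol C = 0.983 g CO₂ ÷ 44.009 g/mol = 0.02234 mol
mol H = 2 × 0.101 g H₂O ÷ 18.015 g/mol = 0.01121 mol
C and H account for only 0.2796 g of the 0.339 g sample; the remaining 0.05942 g must be oxygen.

yes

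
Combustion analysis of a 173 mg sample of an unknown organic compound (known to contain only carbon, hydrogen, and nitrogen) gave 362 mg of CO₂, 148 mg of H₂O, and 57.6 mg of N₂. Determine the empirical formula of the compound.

C2H4N

mol C = 0.362 g CO₂ ÷ 44.009 g/mol = 0.008226 mol
mol H = 2 × 0.148 g H₂O ÷ 18.015 g/mol = 0.01643 mol
mol N = 2 × 0.0576 g N₂ ÷ 28.014 g/mol = 0.004112 mol
Divide by the smallest (0.004112 mol): C 2.000, H 3.996, N 1.000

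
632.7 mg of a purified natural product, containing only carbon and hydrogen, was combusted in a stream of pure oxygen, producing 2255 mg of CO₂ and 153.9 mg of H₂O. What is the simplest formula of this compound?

C3H

mol C = 2.255 g CO₂ ÷ 44.009 g/mol = 0.051240 mol
mol H = 2 × 0.1539 g H₂O ÷ 18.015 g/mol = 0.017086 mol
Divide by the smallest (0.017086 mol): C 2.999, H 1.000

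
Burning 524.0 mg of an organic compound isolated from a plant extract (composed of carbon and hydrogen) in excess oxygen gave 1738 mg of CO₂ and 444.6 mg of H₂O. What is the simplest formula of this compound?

C4H5

mol C = 1.738 g CO₂ ÷ 44.009 g/mol = 0.039492 mol
mol H = 2 × 0.4446 g H₂O ÷ 18.015 g/mol = 0.049359 mol
Divide by the smallest (0.039492 mol): C 1.000, H 1.250
Multiplying each by 4 gives whole numbers: C 4.00, H 5.00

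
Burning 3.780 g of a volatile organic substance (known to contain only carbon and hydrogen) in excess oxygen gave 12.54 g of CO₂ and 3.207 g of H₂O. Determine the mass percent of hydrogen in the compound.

9.49%

mol C = 12.54 g CO₂ ÷ 44.009 g/mol = 0.28494 mol
mol H = 2 × 3.207 g H₂O ÷ 18.015 g/mol = 0.35604 mol
mass % H = 0.35888 g ÷ 3.780 g × 100%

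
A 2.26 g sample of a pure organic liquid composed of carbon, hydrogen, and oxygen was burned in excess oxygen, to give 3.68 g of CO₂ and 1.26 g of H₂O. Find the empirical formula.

mol C = 3.68 g CO₂ ÷ 44.009 g/mol = 0.08362 mol
mol H = 2 × 1.26 g H₂O ÷ 18.015 g/mol = 0.1399 mol
mass O = 2.26 − (1.004 + 0.1410) = 1.115 g → mol O = 1.115 ÷ 15.999 = 0.06967 mol
Divide by the smallest (0.06967 mol): C 1.200, H 2.008, O 1.000
Multiplying each by 5 gives whole numbers: C 6.00, H 10.04, O 5.00

C6H10O5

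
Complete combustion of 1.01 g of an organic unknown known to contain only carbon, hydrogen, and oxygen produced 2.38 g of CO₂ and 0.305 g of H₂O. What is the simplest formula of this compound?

mol C = 2.38 g CO₂ ÷ 44.009 g/mol = 0.05408 mol
mol H = 2 × 0.305 g H₂O ÷ 18.015 g/mol = 0.03386 mol
mass O = 1.01 − (0.6496 + 0.03413) = 0.3263 g → mol O = 0.3263 ÷ 15.999 = 0.02040 mol
Divide by the smallest (0.02040 mol): C 2.651, H 1.660, O 1.000
Multiplying each by 3 gives whole numbers: C 7.95, H 4.98, O 3.00

C8H5O3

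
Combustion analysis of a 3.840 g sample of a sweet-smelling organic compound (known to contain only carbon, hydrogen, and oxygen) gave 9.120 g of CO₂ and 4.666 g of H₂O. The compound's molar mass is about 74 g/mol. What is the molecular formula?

mol C = 9.120 g CO₂ ÷ 44.009 g/mol = 0.20723 mol
mol H = 2 × 4.666 g H₂O ÷ 18.015 g/mol = 0.51801 mol
mass O = 3.840 − (2.4890 + 0.52216) = 0.82880 g → mol O = 0.82880 ÷ 15.999 = 0.051803 mol
Divide by the smallest (0.051803 mol): C 4.000, H 10.000, O 1.000
Empirical formula: C4H10O
Empirical-formula mass = 74.12 g/mol; 74 ÷ 74.12 ≈ 1, so the molecular formula is C4H10O.

C4H10O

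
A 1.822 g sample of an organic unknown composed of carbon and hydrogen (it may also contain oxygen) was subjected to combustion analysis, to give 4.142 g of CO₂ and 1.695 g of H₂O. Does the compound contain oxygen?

yes

mol C = 4.142 g CO₂ ÷ 44.009 g/mol = 0.094117 mol
mol H = 2 × 1.695 g H₂O ÷ 18.015 g/mol = 0.18818 mol
C and H account for only 1.3201 g of the 1.822 g sample; the remaining 0.50188 g must be oxygen.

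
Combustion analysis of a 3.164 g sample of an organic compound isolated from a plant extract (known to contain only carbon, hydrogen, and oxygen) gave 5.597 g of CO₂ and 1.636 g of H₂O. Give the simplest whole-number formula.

C7H10O5

mol C = 5.597 g CO₂ ÷ 44.009 g/mol = 0.12718 mol
mol H = 2 × 1.636 g H₂O ÷ 18.015 g/mol = 0.18163 mol
mass O = 3.164 − (1.5275 + 0.18308) = 1.4534 g → mol O = 1.4534 ÷ 15.999 = 0.090842 mol
Divide by the smallest (0.090842 mol): C 1.400, H 1.999, O 1.000
Multiplying each by 5 gives whole numbers: C 7.00, H 10.00, O 5.00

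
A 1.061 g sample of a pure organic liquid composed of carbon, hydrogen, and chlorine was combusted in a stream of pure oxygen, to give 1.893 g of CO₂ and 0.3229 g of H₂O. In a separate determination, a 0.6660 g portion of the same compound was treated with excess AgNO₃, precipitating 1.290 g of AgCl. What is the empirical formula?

C6H5Cl2

mol C = 1.893 g CO₂ ÷ 44.009 g/mol = 0.043014 mol
mol H = 2 × 0.3229 g H₂O ÷ 18.015 g/mol = 0.035848 mol
From the AgCl data: mol Cl per gram of compound = (1.290 ÷ 143.318) ÷ 0.6660 = 0.013515 mol/g, so in the 1.061 g combustion sample mol Cl = 0.014339 mol
Divide by the smallest (0.014339 mol): C 3.000, H 2.500, Cl 1.000
Multiplying each by 2 gives whole numbers: C 6.00, H 5.00, Cl 2.00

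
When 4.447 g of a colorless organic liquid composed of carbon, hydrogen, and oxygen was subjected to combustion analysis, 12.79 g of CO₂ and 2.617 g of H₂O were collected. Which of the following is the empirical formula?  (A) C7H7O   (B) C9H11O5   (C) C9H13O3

(A) C7H7O

mol C = 12.79 g CO₂ ÷ 44.009 g/mol = 0.29062 mol
mol H = 2 × 2.617 g H₂O ÷ 18.015 g/mol = 0.29054 mol
mass O = 4.447 − (3.4907 + 0.29286) = 0.66347 g → mol O = 0.66347 ÷ 15.999 = 0.041470 mol
Divide by the smallest (0.041470 mol): C 7.008, H 7.006, O 1.000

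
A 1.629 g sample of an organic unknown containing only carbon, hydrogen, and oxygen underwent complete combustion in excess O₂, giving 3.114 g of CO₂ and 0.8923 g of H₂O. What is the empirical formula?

mol C = 3.114 g CO₂ ÷ 44.009 g/mol = 0.070758 mol
mol H = 2 × 0.8923 g H₂O ÷ 18.015 g/mol = 0.099062 mol
mass O = 1.629 − (0.84988 + 0.099854) = 0.67927 g → mol O = 0.67927 ÷ 15.999 = 0.042457 mol
Divide by the smallest (0.042457 mol): C 1.667, H 2.333, O 1.000
Multiplying each by 3 gives whole numbers: C 5.00, H 7.00, O 3.00

C5H7O3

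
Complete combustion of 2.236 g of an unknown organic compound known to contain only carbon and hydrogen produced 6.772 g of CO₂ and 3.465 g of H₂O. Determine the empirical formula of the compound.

mol C = 6.772 g CO₂ ÷ 44.009 g/mol = 0.15388 mol
mol H = 2 × 3.465 g H₂O ÷ 18.015 g/mol = 0.38468 mol
Divide by the smallest (0.15388 mol): C 1.000, H 2.500
Multiplying each by 2 gives whole numbers: C 2.00, H 5.00

C2H5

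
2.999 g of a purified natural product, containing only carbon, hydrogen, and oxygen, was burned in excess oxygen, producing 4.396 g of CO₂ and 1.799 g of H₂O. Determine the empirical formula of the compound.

CH2O

mol C = 4.396 g CO₂ ÷ 44.009 g/mol = 0.099889 mol
mol H = 2 × 1.799 g H₂O ÷ 18.015 g/mol = 0.19972 mol
mass O = 2.999 − (1.1998 + 0.20132) = 1.5979 g → mol O = 1.5979 ÷ 15.999 = 0.099876 mol
Divide by the smallest (0.099876 mol): C 1.000, H 2.000, O 1.000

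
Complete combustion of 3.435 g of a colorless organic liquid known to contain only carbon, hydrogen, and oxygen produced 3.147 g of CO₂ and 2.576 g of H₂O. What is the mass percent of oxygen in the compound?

66.60%

mol C = 3.147 g CO₂ ÷ 44.009 g/mol = 0.071508 mol
mol H = 2 × 2.576 g H₂O ÷ 18.015 g/mol = 0.28598 mol
mass O = 3.435 − (0.85888 + 0.28827) = 2.2878 g → mol O = 2.2878 ÷ 15.999 = 0.14300 mol
mass % O = 2.2878 g ÷ 3.435 g × 100%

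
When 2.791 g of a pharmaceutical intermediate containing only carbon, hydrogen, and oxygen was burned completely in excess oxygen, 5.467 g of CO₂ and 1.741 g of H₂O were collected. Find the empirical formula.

C9H14O5

mol C = 5.467 g CO₂ ÷ 44.009 g/mol = 0.12422 mol
mol H = 2 × 1.741 g H₂O ÷ 18.015 g/mol = 0.19328 mol
mass O = 2.791 − (1.4921 + 0.19483) = 1.1041 g → mol O = 1.1041 ÷ 15.999 = 0.069011 mol
Divide by the smallest (0.069011 mol): C 1.800, H 2.801, O 1.000
Multiplying each by 5 gives whole numbers: C 9.00, H 14.00, O 5.00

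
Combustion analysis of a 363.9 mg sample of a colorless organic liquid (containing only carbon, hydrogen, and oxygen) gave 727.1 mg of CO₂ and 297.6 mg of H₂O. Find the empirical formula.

mol C = 0.7271 g CO₂ ÷ 44.009 g/mol = 0.016522 mol
mol H = 2 × 0.2976 g H₂O ÷ 18.015 g/mol = 0.033039 mol
mass O = 0.3639 − (0.19844 + 0.033303) = 0.13216 g → mol O = 0.13216 ÷ 15.999 = 0.0082602 mol
Divide by the smallest (0.0082602 mol): C 2.000, H 4.000, O 1.000

C2H4O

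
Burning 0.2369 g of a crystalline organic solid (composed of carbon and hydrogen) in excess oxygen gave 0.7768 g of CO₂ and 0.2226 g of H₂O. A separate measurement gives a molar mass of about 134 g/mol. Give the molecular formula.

mol C = 0.7768 g CO₂ ÷ 44.009 g/mol = 0.017651 mol
mol H = 2 × 0.2226 g H₂O ÷ 18.015 g/mol = 0.024713 mol
Divide by the smallest (0.017651 mol): C 1.000, H 1.400
Multiplying each by 5 gives whole numbers: C 5.00, H 7.00
Empirical formula: C5H7
Empirical-formula mass = 67.11 g/mol; 134 ÷ 67.11 ≈ 2, so the molecular formula is C10H14.

C10H14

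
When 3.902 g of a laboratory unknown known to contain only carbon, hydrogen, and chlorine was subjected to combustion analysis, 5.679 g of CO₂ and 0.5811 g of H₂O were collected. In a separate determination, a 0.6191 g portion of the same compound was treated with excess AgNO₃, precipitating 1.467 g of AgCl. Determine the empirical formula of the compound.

mol C = 5.679 g CO₂ ÷ 44.009 g/mol = 0.12904 mol
mol H = 2 × 0.5811 g H₂O ÷ 18.015 g/mol = 0.064513 mol
From the AgCl data: mol Cl per gram of compound = (1.467 ÷ 143.318) ÷ 0.6191 = 0.016534 mol/g, so in the 3.902 g combustion sample mol Cl = 0.064514 mol
Divide by the smallest (0.064513 mol): C 2.000, H 1.000, Cl 1.000

C2HCl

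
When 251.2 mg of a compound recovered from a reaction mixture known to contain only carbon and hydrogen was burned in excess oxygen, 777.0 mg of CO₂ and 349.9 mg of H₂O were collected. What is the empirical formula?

C5H11

mol C = 0.7770 g CO₂ ÷ 44.009 g/mol = 0.017655 mol
mol H = 2 × 0.3499 g H₂O ÷ 18.015 g/mol = 0.038845 mol
Divide by the smallest (0.017655 mol): C 1.000, H 2.200
Multiplying each by 5 gives whole numbers: C 5.00, H 11.00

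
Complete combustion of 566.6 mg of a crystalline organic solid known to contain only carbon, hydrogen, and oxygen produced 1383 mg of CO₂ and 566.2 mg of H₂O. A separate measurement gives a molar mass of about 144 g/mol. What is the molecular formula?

C8H16O2

mol C = 1.383 g CO₂ ÷ 44.009 g/mol = 0.031425 mol
mol H = 2 × 0.5662 g H₂O ÷ 18.015 g/mol = 0.062859 mol
mass O = 0.5666 − (0.37745 + 0.063362) = 0.12579 g → mol O = 0.12579 ÷ 15.999 = 0.0078622 mol
Divide by the smallest (0.0078622 mol): C 3.997, H 7.995, O 1.000
Empirical formula: C4H8O
Empirical-formula mass = 72.11 g/mol; 144 ÷ 72.11 ≈ 2, so the molecular formula is C8H16O2.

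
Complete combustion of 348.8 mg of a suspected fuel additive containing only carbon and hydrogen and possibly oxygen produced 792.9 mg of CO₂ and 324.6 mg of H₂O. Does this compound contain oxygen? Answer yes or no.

mol C = 0.7929 g CO₂ ÷ 44.009 g/mol = 0.018017 mol
mol H = 2 × 0.3246 g H₂O ÷ 18.015 g/mol = 0.036037 mol
C and H account for only 0.25272 g of the 0.3488 g sample; the remaining 0.096076 g must be oxygen.

yes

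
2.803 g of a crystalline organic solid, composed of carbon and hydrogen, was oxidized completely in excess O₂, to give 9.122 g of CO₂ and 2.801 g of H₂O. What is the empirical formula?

mol C = 9.122 g CO₂ ÷ 44.009 g/mol = 0.20728 mol
mol H = 2 × 2.801 g H₂O ÷ 18.015 g/mol = 0.31096 mol
Divide by the smallest (0.20728 mol): C 1.000, H 1.500
Multiplying each by 2 gives whole numbers: C 2.00, H 3.00

C2H3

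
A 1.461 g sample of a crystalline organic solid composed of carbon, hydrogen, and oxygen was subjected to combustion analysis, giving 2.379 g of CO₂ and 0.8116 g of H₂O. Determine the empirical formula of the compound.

C6H10O5

mol C = 2.379 g CO₂ ÷ 44.009 g/mol = 0.054057 mol
mol H = 2 × 0.8116 g H₂O ÷ 18.015 g/mol = 0.090103 mol
mass O = 1.461 − (0.64928 + 0.090824) = 0.72090 g → mol O = 0.72090 ÷ 15.999 = 0.045059 mol
Divide by the smallest (0.045059 mol): C 1.200, H 2.000, O 1.000
Multiplying each by 5 gives whole numbers: C 6.00, H 10.00, O 5.00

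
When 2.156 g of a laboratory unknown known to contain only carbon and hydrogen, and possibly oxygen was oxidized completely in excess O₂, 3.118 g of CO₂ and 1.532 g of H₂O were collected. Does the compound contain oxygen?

yes

mol C = 3.118 g CO₂ ÷ 44.009 g/mol = 0.070849 mol
mol H = 2 × 1.532 g H₂O ÷ 18.015 g/mol = 0.17008 mol
C and H account for only 1.0224 g of the 2.156 g sample; the remaining 1.1336 g must be oxygen.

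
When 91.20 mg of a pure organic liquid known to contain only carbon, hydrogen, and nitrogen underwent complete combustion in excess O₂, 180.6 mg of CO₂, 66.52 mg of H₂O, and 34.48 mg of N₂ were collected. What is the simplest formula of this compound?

mol C = 0.1806 g CO₂ ÷ 44.009 g/mol = 0.0041037 mol
mol H = 2 × 0.06652 g H₂O ÷ 18.015 g/mol = 0.0073850 mol
mol N = 2 × 0.03448 g N₂ ÷ 28.014 g/mol = 0.0024616 mol
Divide by the smallest (0.0024616 mol): C 1.667, H 3.000, N 1.000
Multiplying each by 3 gives whole numbers: C 5.00, H 9.00, N 3.00

C5H9N3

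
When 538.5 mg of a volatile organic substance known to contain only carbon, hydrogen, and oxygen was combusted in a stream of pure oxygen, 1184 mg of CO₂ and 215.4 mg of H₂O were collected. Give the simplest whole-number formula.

C9H8O4

mol C = 1.184 g CO₂ ÷ 44.009 g/mol = 0.026904 mol
mol H = 2 × 0.2154 g H₂O ÷ 18.015 g/mol = 0.023913 mol
mass O = 0.5385 − (0.32314 + 0.024105) = 0.19126 g → mol O = 0.19126 ÷ 15.999 = 0.011954 mol
Divide by the smallest (0.011954 mol): C 2.251, H 2.000, O 1.000
Multiplying each by 4 gives whole numbers: C 9.00, H 8.00, O 4.00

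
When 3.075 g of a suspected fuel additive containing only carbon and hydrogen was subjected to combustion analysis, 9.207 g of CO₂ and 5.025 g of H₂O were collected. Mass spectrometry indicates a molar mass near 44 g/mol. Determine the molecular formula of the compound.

mol C = 9.207 g CO₂ ÷ 44.009 g/mol = 0.20921 mol
mol H = 2 × 5.025 g H₂O ÷ 18.015 g/mol = 0.55787 mol
Divide by the smallest (0.20921 mol): C 1.000, H 2.667
Multiplying each by 3 gives whole numbers: C 3.00, H 8.00
Empirical formula: C3H8
Empirical-formula mass = 44.10 g/mol; 44 ÷ 44.10 ≈ 1, so the molecular formula is C3H8.

C3H8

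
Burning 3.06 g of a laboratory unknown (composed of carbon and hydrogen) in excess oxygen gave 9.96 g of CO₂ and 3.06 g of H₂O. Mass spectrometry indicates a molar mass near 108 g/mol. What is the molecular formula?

C8H12

mol C = 9.96 g CO₂ ÷ 44.009 g/mol = 0.2263 mol
mol H = 2 × 3.06 g H₂O ÷ 18.015 g/mol = 0.3397 mol
Divide by the smallest (0.2263 mol): C 1.000, H 1.501
Multiplying each by 2 gives whole numbers: C 2.00, H 3.00
Empirical formula: C2H3
Empirical-formula mass = 27.05 g/mol; 108 ÷ 27.05 ≈ 4, so the molecular formula is C8H12.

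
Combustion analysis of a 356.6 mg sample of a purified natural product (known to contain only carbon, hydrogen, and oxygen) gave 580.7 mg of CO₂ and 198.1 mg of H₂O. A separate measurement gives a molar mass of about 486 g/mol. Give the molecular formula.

mol C = 0.5807 g CO₂ ÷ 44.009 g/mol = 0.013195 mol
mol H = 2 × 0.1981 g H₂O ÷ 18.015 g/mol = 0.021993 mol
mass O = 0.3566 − (0.15849 + 0.022169) = 0.17595 g → mol O = 0.17595 ÷ 15.999 = 0.010997 mol
Divide by the smallest (0.010997 mol): C 1.200, H 2.000, O 1.000
Multiplying each by 5 gives whole numbers: C 6.00, H 10.00, O 5.00
Empirical formula: C6H10O5
Empirical-formula mass = 162.14 g/mol; 486 ÷ 162.14 ≈ 3, so the molecular formula is C18H30O15.

C18H30O15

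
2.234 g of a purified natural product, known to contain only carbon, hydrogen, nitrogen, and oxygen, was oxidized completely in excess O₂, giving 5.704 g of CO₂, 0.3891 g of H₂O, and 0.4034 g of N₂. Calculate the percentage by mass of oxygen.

10.31%

mol C = 5.704 g CO₂ ÷ 44.009 g/mol = 0.12961 mol
mol H = 2 × 0.3891 g H₂O ÷ 18.015 g/mol = 0.043197 mol
mol N = 2 × 0.4034 g N₂ ÷ 28.014 g/mol = 0.028800 mol
mass O = 2.234 − (1.5567 + 0.043543 + 0.40340) = 0.23031 g → mol O = 0.23031 ÷ 15.999 = 0.014395 mol
mass % O = 0.23031 g ÷ 2.234 g × 100%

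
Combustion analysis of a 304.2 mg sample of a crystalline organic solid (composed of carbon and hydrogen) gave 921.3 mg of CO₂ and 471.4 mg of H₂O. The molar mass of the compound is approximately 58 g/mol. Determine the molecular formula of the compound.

C4H10

mol C = 0.9213 g CO₂ ÷ 44.009 g/mol = 0.020934 mol
mol H = 2 × 0.4714 g H₂O ÷ 18.015 g/mol = 0.052334 mol
Divide by the smallest (0.020934 mol): C 1.000, H 2.500
Multiplying each by 2 gives whole numbers: C 2.00, H 5.00
Empirical formula: C2H5
Empirical-formula mass = 29.06 g/mol; 58 ÷ 29.06 ≈ 2, so the molecular formula is C4H10.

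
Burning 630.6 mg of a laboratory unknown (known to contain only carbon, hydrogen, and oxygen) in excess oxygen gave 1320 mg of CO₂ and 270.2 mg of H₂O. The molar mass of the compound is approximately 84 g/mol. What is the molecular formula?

C4H4O2

mol C = 1.320 g CO₂ ÷ 44.009 g/mol = 0.029994 mol
mol H = 2 × 0.2702 g H₂O ÷ 18.015 g/mol = 0.029997 mol
mass O = 0.6306 − (0.36026 + 0.030237) = 0.24011 g → mol O = 0.24011 ÷ 15.999 = 0.015008 mol
Divide by the smallest (0.015008 mol): C 1.999, H 1.999, O 1.000
Empirical formula: C2H2O
Empirical-formula mass = 42.04 g/mol; 84 ÷ 42.04 ≈ 2, so the molecular formula is C4H4O2.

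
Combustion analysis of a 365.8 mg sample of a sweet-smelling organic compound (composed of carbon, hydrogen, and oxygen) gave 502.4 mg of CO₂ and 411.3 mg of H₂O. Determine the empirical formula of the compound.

mol C = 0.5024 g CO₂ ÷ 44.009 g/mol = 0.011416 mol
mol H = 2 × 0.4113 g H₂O ÷ 18.015 g/mol = 0.045662 mol
mass O = 0.3658 − (0.13712 + 0.046027) = 0.18266 g → mol O = 0.18266 ÷ 15.999 = 0.011417 mol
Divide by the smallest (0.011416 mol): C 1.000, H 4.000, O 1.000

CH4O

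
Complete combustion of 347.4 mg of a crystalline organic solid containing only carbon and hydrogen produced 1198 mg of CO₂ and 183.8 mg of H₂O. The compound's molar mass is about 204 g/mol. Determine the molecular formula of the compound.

C16H12

mol C = 1.198 g CO₂ ÷ 44.009 g/mol = 0.027222 mol
mol H = 2 × 0.1838 g H₂O ÷ 18.015 g/mol = 0.020405 mol
Divide by the smallest (0.020405 mol): C 1.334, H 1.000
Multiplying each by 3 gives whole numbers: C 4.00, H 3.00
Empirical formula: C4H3
Empirical-formula mass = 51.07 g/mol; 204 ÷ 51.07 ≈ 4, so the molecular formula is C16H12.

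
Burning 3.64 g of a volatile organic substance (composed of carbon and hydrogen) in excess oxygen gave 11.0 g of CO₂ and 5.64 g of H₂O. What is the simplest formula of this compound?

mol C = 11.0 g CO₂ ÷ 44.009 g/mol = 0.2499 mol
mol H = 2 × 5.64 g H₂O ÷ 18.015 g/mol = 0.6261 mol
Divide by the smallest (0.2499 mol): C 1.000, H 2.505
Multiplying each by 2 gives whole numbers: C 2.00, H 5.01

C2H5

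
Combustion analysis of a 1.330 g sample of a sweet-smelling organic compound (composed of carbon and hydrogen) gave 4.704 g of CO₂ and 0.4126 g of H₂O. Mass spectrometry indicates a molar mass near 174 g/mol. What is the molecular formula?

C14H6

mol C = 4.704 g CO₂ ÷ 44.009 g/mol = 0.10689 mol
mol H = 2 × 0.4126 g H₂O ÷ 18.015 g/mol = 0.045806 mol
Divide by the smallest (0.045806 mol): C 2.333, H 1.000
Multiplying each by 3 gives whole numbers: C 7.00, H 3.00
Empirical formula: C7H3
Empirical-formula mass = 87.10 g/mol; 174 ÷ 87.10 ≈ 2, so the molecular formula is C14H6.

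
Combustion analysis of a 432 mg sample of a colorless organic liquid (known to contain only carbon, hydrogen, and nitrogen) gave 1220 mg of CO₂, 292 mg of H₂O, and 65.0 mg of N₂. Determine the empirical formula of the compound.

mol C = 1.22 g CO₂ ÷ 44.009 g/mol = 0.02772 mol
mol H = 2 × 0.292 g H₂O ÷ 18.015 g/mol = 0.03242 mol
mol N = 2 × 0.0650 g N₂ ÷ 28.014 g/mol = 0.004641 mol
Divide by the smallest (0.004641 mol): C 5.974, H 6.986, N 1.000

C6H7N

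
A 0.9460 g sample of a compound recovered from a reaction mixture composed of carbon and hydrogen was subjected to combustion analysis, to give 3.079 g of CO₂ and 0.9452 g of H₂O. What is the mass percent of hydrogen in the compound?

mol C = 3.079 g CO₂ ÷ 44.009 g/mol = 0.069963 mol
mol H = 2 × 0.9452 g H₂O ÷ 18.015 g/mol = 0.10493 mol
mass % H = 0.10577 g ÷ 0.9460 g × 100%

11.18%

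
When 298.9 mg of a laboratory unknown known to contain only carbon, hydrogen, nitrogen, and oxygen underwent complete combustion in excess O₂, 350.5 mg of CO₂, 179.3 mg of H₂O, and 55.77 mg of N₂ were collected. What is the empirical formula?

mol C = 0.3505 g CO₂ ÷ 44.009 g/mol = 0.0079643 mol
mol H = 2 × 0.1793 g H₂O ÷ 18.015 g/mol = 0.019906 mol
mol N = 2 × 0.05577 g N₂ ÷ 28.014 g/mol = 0.0039816 mol
mass O = 0.2989 − (0.095659 + 0.020065 + 0.055770) = 0.12741 g → mol O = 0.12741 ÷ 15.999 = 0.0079634 mol
Divide by the smallest (0.0039816 mol): C 2.000, H 4.999, N 1.000, O 2.000

C2H5NO2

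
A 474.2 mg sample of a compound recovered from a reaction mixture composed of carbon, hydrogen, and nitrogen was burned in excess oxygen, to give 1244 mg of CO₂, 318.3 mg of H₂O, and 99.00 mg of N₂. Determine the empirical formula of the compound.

mol C = 1.244 g CO₂ ÷ 44.009 g/mol = 0.028267 mol
mol H = 2 × 0.3183 g H₂O ÷ 18.015 g/mol = 0.035337 mol
mol N = 2 × 0.09900 g N₂ ÷ 28.014 g/mol = 0.0070679 mol
Divide by the smallest (0.0070679 mol): C 3.999, H 5.000, N 1.000

C4H5N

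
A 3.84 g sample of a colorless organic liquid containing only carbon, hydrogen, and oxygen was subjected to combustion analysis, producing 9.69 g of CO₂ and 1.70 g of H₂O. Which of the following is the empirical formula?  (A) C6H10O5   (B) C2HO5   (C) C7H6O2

mol C = 9.69 g CO₂ ÷ 44.009 g/mol = 0.2202 mol
mol H = 2 × 1.70 g H₂O ÷ 18.015 g/mol = 0.1887 mol
mass O = 3.84 − (2.645 + 0.1902) = 1.005 g → mol O = 1.005 ÷ 15.999 = 0.06283 mol
Divide by the smallest (0.06283 mol): C 3.505, H 3.004, O 1.000
Multiplying each by 2 gives whole numbers: C 7.01, H 6.01, O 2.00

(C) C7H6O2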